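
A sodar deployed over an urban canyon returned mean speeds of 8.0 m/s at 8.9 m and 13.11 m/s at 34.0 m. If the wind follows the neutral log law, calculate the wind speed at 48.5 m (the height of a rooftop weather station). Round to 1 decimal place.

14.5 m/s

Log law: V ∝ ln(z/z₀). From the pair, with r = V₁/V₂ = 0.61022,
ln z₀ = (ln z₁ − r·ln z₂)/(1 − r) = (2.1861 − 0.61022×3.5264)/0.38978 = 0.0877 → z₀ = 1.092 m
V₃ = V₁ · ln(z₃/z₀)/ln(z₁/z₀) = 8.0 × 3.7938/2.0983 = 14.4642 m/s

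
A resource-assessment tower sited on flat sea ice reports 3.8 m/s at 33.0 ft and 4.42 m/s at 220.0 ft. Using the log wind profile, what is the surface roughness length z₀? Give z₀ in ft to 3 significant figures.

z₀ ≈ 0.000294 ft

Log law: V(z) ∝ ln(z/z₀). With r = V₁/V₂ = 3.8/4.42 = 0.85973,
r · ln(z₂/z₀) = ln(z₁/z₀) ⇒ ln z₀ = (ln z₁ − r·ln z₂)/(1 − r)
ln z₀ = (3.49651 − 0.85973×5.39363) / 0.14027 = -8.1310
z₀ = exp(-8.1310) = 0.0002943 ft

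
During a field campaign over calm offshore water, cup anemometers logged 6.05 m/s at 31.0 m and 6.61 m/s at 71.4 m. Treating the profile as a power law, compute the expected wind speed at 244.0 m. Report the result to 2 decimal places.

First find α: α = ln(V₂/V₁)/ln(z₂/z₁) = ln(6.61/6.05)/ln(71.4/31.0) = 0.08853/0.83431 = 0.1061
Extrapolate from 71.4 m to 244.0 m: V₃ = 6.61 × (244.0/71.4)^0.1061 = 6.61 × 1.1393 = 7.5306 m/s

7.53 m/s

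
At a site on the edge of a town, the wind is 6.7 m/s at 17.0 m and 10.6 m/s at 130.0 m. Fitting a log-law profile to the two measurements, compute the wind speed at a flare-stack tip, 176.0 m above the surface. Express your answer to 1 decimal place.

11.2 m/s

Log law: V ∝ ln(z/z₀). From the pair, with r = V₁/V₂ = 0.63208,
ln z₀ = (ln z₁ − r·ln z₂)/(1 − r) = (2.8332 − 0.63208×4.8675)/0.36792 = -0.6616 → z₀ = 0.5160 m
V₃ = V₁ · ln(z₃/z₀)/ln(z₁/z₀) = 6.7 × 5.8321/3.4949 = 11.1808 m/s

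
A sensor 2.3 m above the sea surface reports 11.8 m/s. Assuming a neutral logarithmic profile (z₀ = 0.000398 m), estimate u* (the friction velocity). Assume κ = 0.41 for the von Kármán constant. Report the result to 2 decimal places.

u* ≈ 0.56 m/s

Log law: V(z) = (u*/κ) · ln(z/z₀) ⇒ u* = κ · V / ln(z/z₀)
u* = 0.41 × 11.8 / ln(2.3/0.000398) = 0.41 × 11.8 / 8.6620
   = 4.8380 / 8.6620 = 0.5585 m/s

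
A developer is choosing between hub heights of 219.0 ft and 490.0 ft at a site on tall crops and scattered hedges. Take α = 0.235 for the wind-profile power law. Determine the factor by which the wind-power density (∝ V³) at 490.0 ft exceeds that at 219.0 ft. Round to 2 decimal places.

Speed ratio: V_B/V_A = (z_B/z_A)^α = (490.0/219.0)^0.235 = (2.2374)^0.235 = 1.20835
Power-density ratio: P_B/P_A = (V_B/V_A)³ = (1.20835)³ = 1.76431

1.76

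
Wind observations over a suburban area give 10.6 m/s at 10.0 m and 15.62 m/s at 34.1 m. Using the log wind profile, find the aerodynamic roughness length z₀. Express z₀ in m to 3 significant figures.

z₀ ≈ 0.750 m

Log law: V(z) ∝ ln(z/z₀). With r = V₁/V₂ = 10.6/15.62 = 0.67862,
r · ln(z₂/z₀) = ln(z₁/z₀) ⇒ ln z₀ = (ln z₁ − r·ln z₂)/(1 − r)
ln z₀ = (2.30259 − 0.67862×3.52930) / 0.32138 = -0.2877
z₀ = exp(-0.2877) = 0.7500 m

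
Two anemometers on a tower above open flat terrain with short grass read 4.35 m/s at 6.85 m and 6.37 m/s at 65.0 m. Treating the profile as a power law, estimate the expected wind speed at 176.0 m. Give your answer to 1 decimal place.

7.5 m/s

First find α: α = ln(V₂/V₁)/ln(z₂/z₁) = ln(6.37/4.35)/ln(65.0/6.85) = 0.38142/2.25014 = 0.1695
Extrapolate from 65.0 m to 176.0 m: V₃ = 6.37 × (176.0/65.0)^0.1695 = 6.37 × 1.1839 = 7.5417 m/s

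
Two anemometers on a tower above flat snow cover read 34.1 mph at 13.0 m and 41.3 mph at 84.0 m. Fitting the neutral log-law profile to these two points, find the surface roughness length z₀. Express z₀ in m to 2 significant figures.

Log law: V(z) ∝ ln(z/z₀). With r = V₁/V₂ = 34.1/41.3 = 0.82567,
r · ln(z₂/z₀) = ln(z₁/z₀) ⇒ ln z₀ = (ln z₁ − r·ln z₂)/(1 − r)
ln z₀ = (2.56495 − 0.82567×4.43082) / 0.17433 = -6.2720
z₀ = exp(-6.2720) = 0.001888 m

z₀ ≈ 0.0019 m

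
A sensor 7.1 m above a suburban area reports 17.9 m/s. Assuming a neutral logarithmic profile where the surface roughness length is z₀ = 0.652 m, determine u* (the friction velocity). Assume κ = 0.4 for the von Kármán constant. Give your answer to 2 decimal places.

u* ≈ 3.00 m/s

Log law: V(z) = (u*/κ) · ln(z/z₀) ⇒ u* = κ · V / ln(z/z₀)
u* = 0.4 × 17.9 / ln(7.1/0.652) = 0.4 × 17.9 / 2.3878
   = 7.1600 / 2.3878 = 2.9986 m/s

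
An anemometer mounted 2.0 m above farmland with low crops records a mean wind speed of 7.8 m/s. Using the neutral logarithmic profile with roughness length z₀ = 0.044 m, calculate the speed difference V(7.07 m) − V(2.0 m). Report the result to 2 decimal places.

2.58 m/s

Log law: V₂ = V₁ · ln(z₂/z₀)/ln(z₁/z₀) = 7.8 × 5.0794/3.8167 = 10.3805 m/s
ΔV = 10.3805 − 7.8 = 2.5805 m/s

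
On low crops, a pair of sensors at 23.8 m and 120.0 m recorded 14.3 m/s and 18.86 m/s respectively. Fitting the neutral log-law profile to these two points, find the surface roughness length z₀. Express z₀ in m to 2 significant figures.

Log law: V(z) ∝ ln(z/z₀). With r = V₁/V₂ = 14.3/18.86 = 0.75822,
r · ln(z₂/z₀) = ln(z₁/z₀) ⇒ ln z₀ = (ln z₁ − r·ln z₂)/(1 − r)
ln z₀ = (3.16969 − 0.75822×4.78749) / 0.24178 = -1.9037
z₀ = exp(-1.9037) = 0.1490 m

z₀ ≈ 0.15 m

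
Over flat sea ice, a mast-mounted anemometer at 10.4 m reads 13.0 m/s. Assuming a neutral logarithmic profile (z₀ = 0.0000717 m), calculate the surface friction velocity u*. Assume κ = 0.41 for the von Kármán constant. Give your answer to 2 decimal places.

Log law: V(z) = (u*/κ) · ln(z/z₀) ⇒ u* = κ · V / ln(z/z₀)
u* = 0.41 × 13.0 / ln(10.4/0.0000717) = 0.41 × 13.0 / 11.8848
   = 5.3300 / 11.8848 = 0.4485 m/s

u* ≈ 0.45 m/s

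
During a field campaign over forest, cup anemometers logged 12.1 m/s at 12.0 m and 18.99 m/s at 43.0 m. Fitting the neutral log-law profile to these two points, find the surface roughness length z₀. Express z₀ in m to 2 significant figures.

z₀ ≈ 1.3 m

Log law: V(z) ∝ ln(z/z₀). With r = V₁/V₂ = 12.1/18.99 = 0.63718,
r · ln(z₂/z₀) = ln(z₁/z₀) ⇒ ln z₀ = (ln z₁ − r·ln z₂)/(1 − r)
ln z₀ = (2.48491 − 0.63718×3.76120) / 0.36282 = 0.2435
z₀ = exp(0.2435) = 1.276 m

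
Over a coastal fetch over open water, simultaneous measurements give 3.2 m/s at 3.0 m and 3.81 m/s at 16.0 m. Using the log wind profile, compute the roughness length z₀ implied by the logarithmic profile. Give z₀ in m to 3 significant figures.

Log law: V(z) ∝ ln(z/z₀). With r = V₁/V₂ = 3.2/3.81 = 0.83990,
r · ln(z₂/z₀) = ln(z₁/z₀) ⇒ ln z₀ = (ln z₁ − r·ln z₂)/(1 − r)
ln z₀ = (1.09861 − 0.83990×2.77259) / 0.16010 = -7.6829
z₀ = exp(-7.6829) = 0.0004606 m

z₀ ≈ 0.000461 m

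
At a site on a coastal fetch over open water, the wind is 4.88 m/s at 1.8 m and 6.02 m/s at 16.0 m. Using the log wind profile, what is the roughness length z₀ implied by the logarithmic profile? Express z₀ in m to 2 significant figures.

Log law: V(z) ∝ ln(z/z₀). With r = V₁/V₂ = 4.88/6.02 = 0.81063,
r · ln(z₂/z₀) = ln(z₁/z₀) ⇒ ln z₀ = (ln z₁ − r·ln z₂)/(1 − r)
ln z₀ = (0.58779 − 0.81063×2.77259) / 0.18937 = -8.7647
z₀ = exp(-8.7647) = 0.0001561 m

z₀ ≈ 0.00016 m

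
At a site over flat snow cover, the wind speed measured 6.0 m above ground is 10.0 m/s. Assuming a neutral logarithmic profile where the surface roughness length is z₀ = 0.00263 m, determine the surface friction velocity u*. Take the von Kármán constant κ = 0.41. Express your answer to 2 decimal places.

Log law: V(z) = (u*/κ) · ln(z/z₀) ⇒ u* = κ · V / ln(z/z₀)
u* = 0.41 × 10.0 / ln(6.0/0.00263) = 0.41 × 10.0 / 7.7325
   = 4.1000 / 7.7325 = 0.5302 m/s

u* ≈ 0.53 m/s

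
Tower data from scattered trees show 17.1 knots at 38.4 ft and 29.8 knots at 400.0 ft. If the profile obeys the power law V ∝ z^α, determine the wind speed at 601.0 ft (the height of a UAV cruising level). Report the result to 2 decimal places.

32.82 knots

First find α: α = ln(V₂/V₁)/ln(z₂/z₁) = ln(29.8/17.1)/ln(400.0/38.4) = 0.55543/2.34341 = 0.2370
Extrapolate from 400.0 ft to 601.0 ft: V₃ = 29.8 × (601.0/400.0)^0.2370 = 29.8 × 1.1013 = 32.8189 knots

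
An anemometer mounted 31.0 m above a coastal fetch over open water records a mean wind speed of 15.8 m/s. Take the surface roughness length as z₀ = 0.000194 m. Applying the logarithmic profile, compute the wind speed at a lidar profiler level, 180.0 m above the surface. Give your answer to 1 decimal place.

18.1 m/s

Log law: V(z) ∝ ln(z/z₀), so V₂/V₁ = ln(z₂/z₀) / ln(z₁/z₀).
ln(180.0/0.000194) = 13.7406, ln(31.0/0.000194) = 11.9816
V₂ = 15.8 × 13.7406/11.9816 = 15.8 × 1.1468 = 18.1195 m/s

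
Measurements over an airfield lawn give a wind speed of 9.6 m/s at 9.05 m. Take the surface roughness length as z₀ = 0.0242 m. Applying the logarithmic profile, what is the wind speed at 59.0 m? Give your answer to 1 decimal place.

12.6 m/s

Log law: V(z) ∝ ln(z/z₀), so V₂/V₁ = ln(z₂/z₀) / ln(z₁/z₀).
ln(59.0/0.0242) = 7.7989, ln(9.05/0.0242) = 5.9242
V₂ = 9.6 × 7.7989/5.9242 = 9.6 × 1.3165 = 12.6380 m/s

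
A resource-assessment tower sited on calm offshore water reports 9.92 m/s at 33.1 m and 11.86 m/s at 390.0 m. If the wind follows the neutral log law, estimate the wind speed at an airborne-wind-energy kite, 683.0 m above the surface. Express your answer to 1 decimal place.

12.3 m/s

Log law: V ∝ ln(z/z₀). From the pair, with r = V₁/V₂ = 0.83642,
ln z₀ = (ln z₁ − r·ln z₂)/(1 − r) = (3.4995 − 0.83642×5.9661)/0.16358 = -9.1133 → z₀ = 0.0001102 m
V₃ = V₁ · ln(z₃/z₀)/ln(z₁/z₀) = 9.92 × 15.6397/12.6128 = 12.3007 m/s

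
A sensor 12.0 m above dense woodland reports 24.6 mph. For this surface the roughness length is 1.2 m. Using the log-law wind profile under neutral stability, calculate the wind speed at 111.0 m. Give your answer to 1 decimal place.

48.4 mph

Log law: V(z) ∝ ln(z/z₀), so V₂/V₁ = ln(z₂/z₀) / ln(z₁/z₀).
ln(111.0/1.2) = 4.5272, ln(12.0/1.2) = 2.3026
V₂ = 24.6 × 4.5272/2.3026 = 24.6 × 1.9661 = 48.3671 mph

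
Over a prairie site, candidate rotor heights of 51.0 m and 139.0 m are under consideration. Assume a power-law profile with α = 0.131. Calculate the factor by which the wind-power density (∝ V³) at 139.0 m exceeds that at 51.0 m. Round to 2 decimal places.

1.48

Speed ratio: V_B/V_A = (z_B/z_A)^α = (139.0/51.0)^0.131 = (2.7255)^0.131 = 1.14036
Power-density ratio: P_B/P_A = (V_B/V_A)³ = (1.14036)³ = 1.48296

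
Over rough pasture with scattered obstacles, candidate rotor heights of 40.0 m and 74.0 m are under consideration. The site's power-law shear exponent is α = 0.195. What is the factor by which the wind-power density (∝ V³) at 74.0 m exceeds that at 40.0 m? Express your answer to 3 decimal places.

Speed ratio: V_B/V_A = (z_B/z_A)^α = (74.0/40.0)^0.195 = (1.8500)^0.195 = 1.12745
Power-density ratio: P_B/P_A = (V_B/V_A)³ = (1.12745)³ = 1.43316

1.433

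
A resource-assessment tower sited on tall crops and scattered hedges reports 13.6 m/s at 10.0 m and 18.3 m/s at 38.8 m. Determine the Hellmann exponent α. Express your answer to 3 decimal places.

α ≈ 0.219

Power law: V₂/V₁ = (z₂/z₁)^α ⇒ α = ln(V₂/V₁) / ln(z₂/z₁)
α = ln(18.3/13.6) / ln(38.8/10.0) = ln(1.3456) / ln(3.8800)
  = 0.29683 / 1.35584 = 0.21893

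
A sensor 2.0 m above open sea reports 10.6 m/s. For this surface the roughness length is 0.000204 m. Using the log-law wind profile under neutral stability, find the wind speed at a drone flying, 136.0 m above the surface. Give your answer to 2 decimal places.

Log law: V(z) ∝ ln(z/z₀), so V₂/V₁ = ln(z₂/z₀) / ln(z₁/z₀).
ln(136.0/0.000204) = 13.4100, ln(2.0/0.000204) = 9.1905
V₂ = 10.6 × 13.4100/9.1905 = 10.6 × 1.4591 = 15.4666 m/s

15.47 m/s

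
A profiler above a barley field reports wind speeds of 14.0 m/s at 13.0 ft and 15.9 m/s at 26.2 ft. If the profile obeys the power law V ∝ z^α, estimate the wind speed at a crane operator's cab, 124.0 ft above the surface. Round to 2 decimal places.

First find α: α = ln(V₂/V₁)/ln(z₂/z₁) = ln(15.9/14.0)/ln(26.2/13.0) = 0.12726/0.70081 = 0.1816
Extrapolate from 26.2 ft to 124.0 ft: V₃ = 15.9 × (124.0/26.2)^0.1816 = 15.9 × 1.3262 = 21.0860 m/s

21.09 m/s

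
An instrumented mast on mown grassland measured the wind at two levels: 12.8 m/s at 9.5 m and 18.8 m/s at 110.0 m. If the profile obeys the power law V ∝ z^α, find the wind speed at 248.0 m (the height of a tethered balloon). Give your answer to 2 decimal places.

First find α: α = ln(V₂/V₁)/ln(z₂/z₁) = ln(18.8/12.8)/ln(110.0/9.5) = 0.38441/2.44919 = 0.1570
Extrapolate from 110.0 m to 248.0 m: V₃ = 18.8 × (248.0/110.0)^0.1570 = 18.8 × 1.1361 = 21.3586 m/s

21.36 m/s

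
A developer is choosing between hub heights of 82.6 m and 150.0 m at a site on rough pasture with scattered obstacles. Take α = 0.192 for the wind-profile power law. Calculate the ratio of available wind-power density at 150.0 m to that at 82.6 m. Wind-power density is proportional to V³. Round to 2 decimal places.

Speed ratio: V_B/V_A = (z_B/z_A)^α = (150.0/82.6)^0.192 = (1.8160)^0.192 = 1.12137
Power-density ratio: P_B/P_A = (V_B/V_A)³ = (1.12137)³ = 1.41009

1.41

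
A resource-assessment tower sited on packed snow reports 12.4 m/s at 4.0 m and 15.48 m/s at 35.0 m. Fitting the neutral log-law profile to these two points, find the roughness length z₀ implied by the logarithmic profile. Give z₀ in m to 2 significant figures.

z₀ ≈ 0.00065 m

Log law: V(z) ∝ ln(z/z₀). With r = V₁/V₂ = 12.4/15.48 = 0.80103,
r · ln(z₂/z₀) = ln(z₁/z₀) ⇒ ln z₀ = (ln z₁ − r·ln z₂)/(1 − r)
ln z₀ = (1.38629 − 0.80103×3.55535) / 0.19897 = -7.3463
z₀ = exp(-7.3463) = 0.0006450 m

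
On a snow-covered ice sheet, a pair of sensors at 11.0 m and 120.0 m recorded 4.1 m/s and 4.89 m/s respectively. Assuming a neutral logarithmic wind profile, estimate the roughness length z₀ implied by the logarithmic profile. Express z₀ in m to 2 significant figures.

z₀ ≈ 0.000045 m

Log law: V(z) ∝ ln(z/z₀). With r = V₁/V₂ = 4.1/4.89 = 0.83845,
r · ln(z₂/z₀) = ln(z₁/z₀) ⇒ ln z₀ = (ln z₁ − r·ln z₂)/(1 − r)
ln z₀ = (2.39790 − 0.83845×4.78749) / 0.16155 = -10.0038
z₀ = exp(-10.0038) = 0.00004523 m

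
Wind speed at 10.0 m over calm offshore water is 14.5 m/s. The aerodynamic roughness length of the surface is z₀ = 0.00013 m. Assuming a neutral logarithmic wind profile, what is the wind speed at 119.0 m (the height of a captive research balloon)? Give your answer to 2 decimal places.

17.69 m/s

Log law: V(z) ∝ ln(z/z₀), so V₂/V₁ = ln(z₂/z₀) / ln(z₁/z₀).
ln(119.0/0.00013) = 13.7271, ln(10.0/0.00013) = 11.2506
V₂ = 14.5 × 13.7271/11.2506 = 14.5 × 1.2201 = 17.6918 m/s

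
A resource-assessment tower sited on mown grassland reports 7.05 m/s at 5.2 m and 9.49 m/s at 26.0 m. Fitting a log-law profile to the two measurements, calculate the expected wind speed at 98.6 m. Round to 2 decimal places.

11.51 m/s

Log law: V ∝ ln(z/z₀). From the pair, with r = V₁/V₂ = 0.74289,
ln z₀ = (ln z₁ − r·ln z₂)/(1 − r) = (1.6487 − 0.74289×3.2581)/0.25711 = -3.0016 → z₀ = 0.04971 m
V₃ = V₁ · ln(z₃/z₀)/ln(z₁/z₀) = 7.05 × 7.5926/4.6502 = 11.5109 m/s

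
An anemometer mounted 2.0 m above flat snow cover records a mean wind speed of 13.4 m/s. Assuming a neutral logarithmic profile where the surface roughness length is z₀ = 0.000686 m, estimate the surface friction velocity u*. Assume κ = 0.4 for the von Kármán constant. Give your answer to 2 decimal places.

u* ≈ 0.67 m/s

Log law: V(z) = (u*/κ) · ln(z/z₀) ⇒ u* = κ · V / ln(z/z₀)
u* = 0.4 × 13.4 / ln(2.0/0.000686) = 0.4 × 13.4 / 7.9778
   = 5.3600 / 7.9778 = 0.6719 m/s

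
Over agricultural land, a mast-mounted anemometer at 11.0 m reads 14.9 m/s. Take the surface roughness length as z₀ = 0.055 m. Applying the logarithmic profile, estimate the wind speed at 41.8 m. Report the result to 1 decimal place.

18.7 m/s

Log law: V(z) ∝ ln(z/z₀), so V₂/V₁ = ln(z₂/z₀) / ln(z₁/z₀).
ln(41.8/0.055) = 6.6333, ln(11.0/0.055) = 5.2983
V₂ = 14.9 × 6.6333/5.2983 = 14.9 × 1.2520 = 18.6543 m/s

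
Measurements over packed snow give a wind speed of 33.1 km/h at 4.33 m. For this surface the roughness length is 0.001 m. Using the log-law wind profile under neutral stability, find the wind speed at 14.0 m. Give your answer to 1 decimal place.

Log law: V(z) ∝ ln(z/z₀), so V₂/V₁ = ln(z₂/z₀) / ln(z₁/z₀).
ln(14.0/0.001) = 9.5468, ln(4.33/0.001) = 8.3733
V₂ = 33.1 × 9.5468/8.3733 = 33.1 × 1.1401 = 37.7388 km/h

37.7 km/h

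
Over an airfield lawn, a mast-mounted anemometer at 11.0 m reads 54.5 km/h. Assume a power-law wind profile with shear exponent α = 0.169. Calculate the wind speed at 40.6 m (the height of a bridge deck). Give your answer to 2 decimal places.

Power-law profile: V₂ = V₁ · (z₂/z₁)^α
V₂ = 54.5 × (40.6/11.0)^0.169 = 54.5 × (3.6909)^0.169
    = 54.5 × 1.2469 = 67.9582 km/h

67.96 km/h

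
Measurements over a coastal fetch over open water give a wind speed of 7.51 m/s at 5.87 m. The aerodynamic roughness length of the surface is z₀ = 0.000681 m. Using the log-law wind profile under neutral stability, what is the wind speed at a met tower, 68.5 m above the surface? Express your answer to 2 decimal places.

Log law: V(z) ∝ ln(z/z₀), so V₂/V₁ = ln(z₂/z₀) / ln(z₁/z₀).
ln(68.5/0.000681) = 11.5188, ln(5.87/0.000681) = 9.0618
V₂ = 7.51 × 11.5188/9.0618 = 7.51 × 1.2711 = 9.5462 m/s

9.55 m/s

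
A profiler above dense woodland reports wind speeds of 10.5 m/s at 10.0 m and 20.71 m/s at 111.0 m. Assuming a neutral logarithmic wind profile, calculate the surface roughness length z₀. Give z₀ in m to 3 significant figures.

z₀ ≈ 0.841 m

Log law: V(z) ∝ ln(z/z₀). With r = V₁/V₂ = 10.5/20.71 = 0.50700,
r · ln(z₂/z₀) = ln(z₁/z₀) ⇒ ln z₀ = (ln z₁ − r·ln z₂)/(1 − r)
ln z₀ = (2.30259 − 0.50700×4.70953) / 0.49300 = -0.1727
z₀ = exp(-0.1727) = 0.8414 m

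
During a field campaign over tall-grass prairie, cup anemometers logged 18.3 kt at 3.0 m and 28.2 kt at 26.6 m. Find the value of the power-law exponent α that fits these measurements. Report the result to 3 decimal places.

Power law: V₂/V₁ = (z₂/z₁)^α ⇒ α = ln(V₂/V₁) / ln(z₂/z₁)
α = ln(28.2/18.3) / ln(26.6/3.0) = ln(1.5410) / ln(8.8667)
  = 0.43242 / 2.18230 = 0.19815

α ≈ 0.198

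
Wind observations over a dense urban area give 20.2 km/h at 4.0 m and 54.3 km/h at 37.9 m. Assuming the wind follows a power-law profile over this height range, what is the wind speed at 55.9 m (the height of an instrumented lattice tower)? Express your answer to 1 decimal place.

64.4 km/h

First find α: α = ln(V₂/V₁)/ln(z₂/z₁) = ln(54.3/20.2)/ln(37.9/4.0) = 0.98884/2.24866 = 0.4397
Extrapolate from 37.9 m to 55.9 m: V₃ = 54.3 × (55.9/37.9)^0.4397 = 54.3 × 1.1864 = 64.4195 km/h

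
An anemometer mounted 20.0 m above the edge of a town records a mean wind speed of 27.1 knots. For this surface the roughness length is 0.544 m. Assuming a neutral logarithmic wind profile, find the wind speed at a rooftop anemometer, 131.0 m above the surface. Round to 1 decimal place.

Log law: V(z) ∝ ln(z/z₀), so V₂/V₁ = ln(z₂/z₀) / ln(z₁/z₀).
ln(131.0/0.544) = 5.4840, ln(20.0/0.544) = 3.6045
V₂ = 27.1 × 5.4840/3.6045 = 27.1 × 1.5214 = 41.2304 knots

41.2 knots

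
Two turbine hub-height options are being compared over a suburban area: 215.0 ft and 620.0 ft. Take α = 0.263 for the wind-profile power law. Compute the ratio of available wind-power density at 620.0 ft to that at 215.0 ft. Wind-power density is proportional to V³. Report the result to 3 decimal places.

2.306

Speed ratio: V_B/V_A = (z_B/z_A)^α = (620.0/215.0)^0.263 = (2.8837)^0.263 = 1.32120
Power-density ratio: P_B/P_A = (V_B/V_A)³ = (1.32120)³ = 2.30623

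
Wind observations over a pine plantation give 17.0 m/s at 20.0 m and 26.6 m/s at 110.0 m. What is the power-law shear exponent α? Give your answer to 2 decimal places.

α ≈ 0.26

Power law: V₂/V₁ = (z₂/z₁)^α ⇒ α = ln(V₂/V₁) / ln(z₂/z₁)
α = ln(26.6/17.0) / ln(110.0/20.0) = ln(1.5647) / ln(5.5000)
  = 0.44770 / 1.70475 = 0.26262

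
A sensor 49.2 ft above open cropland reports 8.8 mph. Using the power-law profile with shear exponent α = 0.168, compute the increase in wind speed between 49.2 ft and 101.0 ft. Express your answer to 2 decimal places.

Power law: V₂ = V₁ · (z₂/z₁)^α = 8.8 × (2.0528)^0.168 = 9.9302 mph
ΔV = 9.9302 − 8.8 = 1.1302 mph

1.13 mph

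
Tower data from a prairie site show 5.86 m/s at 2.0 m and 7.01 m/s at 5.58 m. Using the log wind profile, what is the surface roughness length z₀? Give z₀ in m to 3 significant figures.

z₀ ≈ 0.0107 m

Log law: V(z) ∝ ln(z/z₀). With r = V₁/V₂ = 5.86/7.01 = 0.83595,
r · ln(z₂/z₀) = ln(z₁/z₀) ⇒ ln z₀ = (ln z₁ − r·ln z₂)/(1 − r)
ln z₀ = (0.69315 − 0.83595×1.71919) / 0.16405 = -4.5352
z₀ = exp(-4.5352) = 0.01072 m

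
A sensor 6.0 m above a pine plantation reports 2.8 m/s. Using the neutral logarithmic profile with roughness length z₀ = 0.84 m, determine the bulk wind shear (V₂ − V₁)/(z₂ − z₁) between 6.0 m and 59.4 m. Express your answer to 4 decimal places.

Log law: V₂ = V₁ · ln(z₂/z₀)/ln(z₁/z₀) = 2.8 × 4.2586/1.9661 = 6.0649 m/s
ΔV/Δz = (6.0649 − 2.8)/(59.4 − 6.0) = 3.2649/53.4000 = 0.06114 m/s/m

0.0611 m/s/m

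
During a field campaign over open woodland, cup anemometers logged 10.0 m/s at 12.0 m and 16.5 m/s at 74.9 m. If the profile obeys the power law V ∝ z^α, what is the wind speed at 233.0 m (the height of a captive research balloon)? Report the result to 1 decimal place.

First find α: α = ln(V₂/V₁)/ln(z₂/z₁) = ln(16.5/10.0)/ln(74.9/12.0) = 0.50078/1.83125 = 0.2735
Extrapolate from 74.9 m to 233.0 m: V₃ = 16.5 × (233.0/74.9)^0.2735 = 16.5 × 1.3639 = 22.5043 m/s

22.5 m/s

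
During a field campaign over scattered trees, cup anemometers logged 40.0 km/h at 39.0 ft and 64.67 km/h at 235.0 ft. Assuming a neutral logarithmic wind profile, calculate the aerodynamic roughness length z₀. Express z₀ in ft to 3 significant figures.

Log law: V(z) ∝ ln(z/z₀). With r = V₁/V₂ = 40.0/64.67 = 0.61852,
r · ln(z₂/z₀) = ln(z₁/z₀) ⇒ ln z₀ = (ln z₁ − r·ln z₂)/(1 − r)
ln z₀ = (3.66356 − 0.61852×5.45959) / 0.38148 = 0.7515
z₀ = exp(0.7515) = 2.120 ft

z₀ ≈ 2.12 ft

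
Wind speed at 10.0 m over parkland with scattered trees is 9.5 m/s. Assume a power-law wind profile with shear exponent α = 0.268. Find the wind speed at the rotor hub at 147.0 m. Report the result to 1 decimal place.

19.5 m/s

Power-law profile: V₂ = V₁ · (z₂/z₁)^α
V₂ = 9.5 × (147.0/10.0)^0.268 = 9.5 × (14.7000)^0.268
    = 9.5 × 2.0551 = 19.5238 m/s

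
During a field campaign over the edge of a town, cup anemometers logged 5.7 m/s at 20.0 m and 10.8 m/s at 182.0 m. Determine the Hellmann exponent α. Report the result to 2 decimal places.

α ≈ 0.29

Power law: V₂/V₁ = (z₂/z₁)^α ⇒ α = ln(V₂/V₁) / ln(z₂/z₁)
α = ln(10.8/5.7) / ln(182.0/20.0) = ln(1.8947) / ln(9.1000)
  = 0.63908 / 2.20827 = 0.28940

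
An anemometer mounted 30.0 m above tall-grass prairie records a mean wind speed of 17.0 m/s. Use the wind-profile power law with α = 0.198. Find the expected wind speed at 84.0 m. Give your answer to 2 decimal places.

Power-law profile: V₂ = V₁ · (z₂/z₁)^α
V₂ = 17.0 × (84.0/30.0)^0.198 = 17.0 × (2.8000)^0.198
    = 17.0 × 1.2261 = 20.8442 m/s

20.84 m/s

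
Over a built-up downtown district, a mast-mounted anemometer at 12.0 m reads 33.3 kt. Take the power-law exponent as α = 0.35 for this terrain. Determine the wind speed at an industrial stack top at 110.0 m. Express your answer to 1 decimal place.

Power-law profile: V₂ = V₁ · (z₂/z₁)^α
V₂ = 33.3 × (110.0/12.0)^0.35 = 33.3 × (9.1667)^0.35
    = 33.3 × 2.1716 = 72.3133 kt

72.3 kt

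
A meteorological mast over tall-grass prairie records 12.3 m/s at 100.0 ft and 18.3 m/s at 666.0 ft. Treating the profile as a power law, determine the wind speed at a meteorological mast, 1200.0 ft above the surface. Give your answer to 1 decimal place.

First find α: α = ln(V₂/V₁)/ln(z₂/z₁) = ln(18.3/12.3)/ln(666.0/100.0) = 0.39730/1.89612 = 0.2095
Extrapolate from 666.0 ft to 1200.0 ft: V₃ = 18.3 × (1200.0/666.0)^0.2095 = 18.3 × 1.1313 = 20.7029 m/s

20.7 m/s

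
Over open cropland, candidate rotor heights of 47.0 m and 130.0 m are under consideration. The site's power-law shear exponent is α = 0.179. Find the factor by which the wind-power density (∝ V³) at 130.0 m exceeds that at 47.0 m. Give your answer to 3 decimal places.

1.727

Speed ratio: V_B/V_A = (z_B/z_A)^α = (130.0/47.0)^0.179 = (2.7660)^0.179 = 1.19975
Power-density ratio: P_B/P_A = (V_B/V_A)³ = (1.19975)³ = 1.72692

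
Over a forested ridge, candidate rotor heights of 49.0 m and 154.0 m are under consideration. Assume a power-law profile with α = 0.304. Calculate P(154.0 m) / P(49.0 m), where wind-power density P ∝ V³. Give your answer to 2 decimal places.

Speed ratio: V_B/V_A = (z_B/z_A)^α = (154.0/49.0)^0.304 = (3.1429)^0.304 = 1.41640
Power-density ratio: P_B/P_A = (V_B/V_A)³ = (1.41640)³ = 2.84158

2.84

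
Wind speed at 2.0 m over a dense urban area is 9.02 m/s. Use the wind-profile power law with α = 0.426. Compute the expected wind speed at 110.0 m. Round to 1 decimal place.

Power-law profile: V₂ = V₁ · (z₂/z₁)^α
V₂ = 9.02 × (110.0/2.0)^0.426 = 9.02 × (55.0000)^0.426
    = 9.02 × 5.5131 = 49.7280 m/s

49.7 m/s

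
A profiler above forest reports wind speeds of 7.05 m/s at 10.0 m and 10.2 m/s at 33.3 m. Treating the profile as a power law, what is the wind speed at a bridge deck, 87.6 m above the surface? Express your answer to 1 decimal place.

First find α: α = ln(V₂/V₁)/ln(z₂/z₁) = ln(10.2/7.05)/ln(33.3/10.0) = 0.36936/1.20297 = 0.3070
Extrapolate from 33.3 m to 87.6 m: V₃ = 10.2 × (87.6/33.3)^0.3070 = 10.2 × 1.3458 = 13.7270 m/s

13.7 m/s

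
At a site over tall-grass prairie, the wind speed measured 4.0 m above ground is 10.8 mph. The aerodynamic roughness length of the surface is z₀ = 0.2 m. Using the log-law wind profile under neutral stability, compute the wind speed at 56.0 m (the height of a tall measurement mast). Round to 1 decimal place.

20.3 mph

Log law: V(z) ∝ ln(z/z₀), so V₂/V₁ = ln(z₂/z₀) / ln(z₁/z₀).
ln(56.0/0.2) = 5.6348, ln(4.0/0.2) = 2.9957
V₂ = 10.8 × 5.6348/2.9957 = 10.8 × 1.8809 = 20.3141 mph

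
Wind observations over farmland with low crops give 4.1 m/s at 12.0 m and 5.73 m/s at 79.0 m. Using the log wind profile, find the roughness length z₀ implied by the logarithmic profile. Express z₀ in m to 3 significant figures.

Log law: V(z) ∝ ln(z/z₀). With r = V₁/V₂ = 4.1/5.73 = 0.71553,
r · ln(z₂/z₀) = ln(z₁/z₀) ⇒ ln z₀ = (ln z₁ − r·ln z₂)/(1 − r)
ln z₀ = (2.48491 − 0.71553×4.36945) / 0.28447 = -2.2554
z₀ = exp(-2.2554) = 0.1048 m

z₀ ≈ 0.105 m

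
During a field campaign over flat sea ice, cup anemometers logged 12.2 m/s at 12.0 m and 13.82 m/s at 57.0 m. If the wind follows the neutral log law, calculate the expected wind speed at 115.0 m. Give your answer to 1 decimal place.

Log law: V ∝ ln(z/z₀). From the pair, with r = V₁/V₂ = 0.88278,
ln z₀ = (ln z₁ − r·ln z₂)/(1 − r) = (2.4849 − 0.88278×4.0431)/0.11722 = -9.2493 → z₀ = 0.00009618 m
V₃ = V₁ · ln(z₃/z₀)/ln(z₁/z₀) = 12.2 × 13.9942/11.7342 = 14.5497 m/s

14.5 m/s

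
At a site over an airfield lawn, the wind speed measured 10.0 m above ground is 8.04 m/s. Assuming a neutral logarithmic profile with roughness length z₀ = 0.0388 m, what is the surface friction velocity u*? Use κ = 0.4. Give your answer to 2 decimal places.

u* ≈ 0.58 m/s

Log law: V(z) = (u*/κ) · ln(z/z₀) ⇒ u* = κ · V / ln(z/z₀)
u* = 0.4 × 8.04 / ln(10.0/0.0388) = 0.4 × 8.04 / 5.5519
   = 3.2160 / 5.5519 = 0.5793 m/s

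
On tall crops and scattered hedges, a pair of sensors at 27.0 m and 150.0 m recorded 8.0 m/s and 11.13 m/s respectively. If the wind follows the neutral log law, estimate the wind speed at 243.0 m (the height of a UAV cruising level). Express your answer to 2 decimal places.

Log law: V ∝ ln(z/z₀). From the pair, with r = V₁/V₂ = 0.71878,
ln z₀ = (ln z₁ − r·ln z₂)/(1 − r) = (3.2958 − 0.71878×5.0106)/0.28122 = -1.0870 → z₀ = 0.3372 m
V₃ = V₁ · ln(z₃/z₀)/ln(z₁/z₀) = 8.0 × 6.5801/4.3829 = 12.0106 m/s

12.01 m/s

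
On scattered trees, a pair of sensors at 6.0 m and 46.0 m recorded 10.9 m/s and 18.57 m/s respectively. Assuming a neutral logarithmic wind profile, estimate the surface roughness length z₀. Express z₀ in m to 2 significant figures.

z₀ ≈ 0.33 m

Log law: V(z) ∝ ln(z/z₀). With r = V₁/V₂ = 10.9/18.57 = 0.58697,
r · ln(z₂/z₀) = ln(z₁/z₀) ⇒ ln z₀ = (ln z₁ − r·ln z₂)/(1 − r)
ln z₀ = (1.79176 − 0.58697×3.82864) / 0.41303 = -1.1029
z₀ = exp(-1.1029) = 0.3319 m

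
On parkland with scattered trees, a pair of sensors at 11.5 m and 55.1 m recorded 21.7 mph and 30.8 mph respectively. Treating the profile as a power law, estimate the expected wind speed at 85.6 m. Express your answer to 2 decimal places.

First find α: α = ln(V₂/V₁)/ln(z₂/z₁) = ln(30.8/21.7)/ln(55.1/11.5) = 0.35020/1.56680 = 0.2235
Extrapolate from 55.1 m to 85.6 m: V₃ = 30.8 × (85.6/55.1)^0.2235 = 30.8 × 1.1035 = 33.9871 mph

33.99 mph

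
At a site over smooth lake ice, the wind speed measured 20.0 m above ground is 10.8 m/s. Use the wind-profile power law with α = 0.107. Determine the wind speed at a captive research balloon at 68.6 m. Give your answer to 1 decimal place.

12.3 m/s

Power-law profile: V₂ = V₁ · (z₂/z₁)^α
V₂ = 10.8 × (68.6/20.0)^0.107 = 10.8 × (3.4300)^0.107
    = 10.8 × 1.1410 = 12.3225 m/s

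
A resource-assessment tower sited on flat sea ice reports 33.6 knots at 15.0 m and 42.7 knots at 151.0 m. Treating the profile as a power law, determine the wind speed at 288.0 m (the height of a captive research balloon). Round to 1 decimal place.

First find α: α = ln(V₂/V₁)/ln(z₂/z₁) = ln(42.7/33.6)/ln(151.0/15.0) = 0.23967/2.30923 = 0.1038
Extrapolate from 151.0 m to 288.0 m: V₃ = 42.7 × (288.0/151.0)^0.1038 = 42.7 × 1.0693 = 45.6596 knots

45.7 knots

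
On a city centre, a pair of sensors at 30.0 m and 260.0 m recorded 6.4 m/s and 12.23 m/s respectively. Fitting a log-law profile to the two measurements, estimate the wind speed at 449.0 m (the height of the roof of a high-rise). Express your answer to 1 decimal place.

13.7 m/s

Log law: V ∝ ln(z/z₀). From the pair, with r = V₁/V₂ = 0.52330,
ln z₀ = (ln z₁ − r·ln z₂)/(1 − r) = (3.4012 − 0.52330×5.5607)/0.47670 = 1.0306 → z₀ = 2.803 m
V₃ = V₁ · ln(z₃/z₀)/ln(z₁/z₀) = 6.4 × 5.0764/2.3706 = 13.7050 m/s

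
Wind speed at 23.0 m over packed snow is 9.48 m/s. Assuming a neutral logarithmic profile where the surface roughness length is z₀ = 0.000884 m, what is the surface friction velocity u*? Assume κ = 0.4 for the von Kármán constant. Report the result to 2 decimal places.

u* ≈ 0.37 m/s

Log law: V(z) = (u*/κ) · ln(z/z₀) ⇒ u* = κ · V / ln(z/z₀)
u* = 0.4 × 9.48 / ln(23.0/0.000884) = 0.4 × 9.48 / 10.1665
   = 3.7920 / 10.1665 = 0.3730 m/s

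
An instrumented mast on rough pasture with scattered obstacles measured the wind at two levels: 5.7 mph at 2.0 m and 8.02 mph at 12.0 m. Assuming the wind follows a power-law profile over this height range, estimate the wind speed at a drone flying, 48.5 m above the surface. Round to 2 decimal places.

First find α: α = ln(V₂/V₁)/ln(z₂/z₁) = ln(8.02/5.7)/ln(12.0/2.0) = 0.34147/1.79176 = 0.1906
Extrapolate from 12.0 m to 48.5 m: V₃ = 8.02 × (48.5/12.0)^0.1906 = 8.02 × 1.3050 = 10.4658 mph

10.47 mph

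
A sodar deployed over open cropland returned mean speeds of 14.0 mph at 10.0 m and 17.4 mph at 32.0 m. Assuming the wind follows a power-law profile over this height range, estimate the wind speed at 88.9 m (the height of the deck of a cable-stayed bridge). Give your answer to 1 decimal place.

First find α: α = ln(V₂/V₁)/ln(z₂/z₁) = ln(17.4/14.0)/ln(32.0/10.0) = 0.21741/1.16315 = 0.1869
Extrapolate from 32.0 m to 88.9 m: V₃ = 17.4 × (88.9/32.0)^0.1869 = 17.4 × 1.2104 = 21.0617 mph

21.1 mph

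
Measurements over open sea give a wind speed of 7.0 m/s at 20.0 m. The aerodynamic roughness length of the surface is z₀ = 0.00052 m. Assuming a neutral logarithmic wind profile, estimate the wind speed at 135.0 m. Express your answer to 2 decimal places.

Log law: V(z) ∝ ln(z/z₀), so V₂/V₁ = ln(z₂/z₀) / ln(z₁/z₀).
ln(135.0/0.00052) = 12.4670, ln(20.0/0.00052) = 10.5574
V₂ = 7.0 × 12.4670/10.5574 = 7.0 × 1.1809 = 8.2661 m/s

8.27 m/s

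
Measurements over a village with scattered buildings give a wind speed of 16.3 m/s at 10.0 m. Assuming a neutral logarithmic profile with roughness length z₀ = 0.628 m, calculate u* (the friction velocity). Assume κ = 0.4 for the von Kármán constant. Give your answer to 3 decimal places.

Log law: V(z) = (u*/κ) · ln(z/z₀) ⇒ u* = κ · V / ln(z/z₀)
u* = 0.4 × 16.3 / ln(10.0/0.628) = 0.4 × 16.3 / 2.7678
   = 6.5200 / 2.7678 = 2.3557 m/s

u* ≈ 2.356 m/s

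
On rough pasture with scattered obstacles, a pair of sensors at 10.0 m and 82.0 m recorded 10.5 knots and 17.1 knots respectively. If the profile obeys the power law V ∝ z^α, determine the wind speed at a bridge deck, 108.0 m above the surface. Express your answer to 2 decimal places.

18.23 knots

First find α: α = ln(V₂/V₁)/ln(z₂/z₁) = ln(17.1/10.5)/ln(82.0/10.0) = 0.48770/2.10413 = 0.2318
Extrapolate from 82.0 m to 108.0 m: V₃ = 17.1 × (108.0/82.0)^0.2318 = 17.1 × 1.0659 = 18.2272 knots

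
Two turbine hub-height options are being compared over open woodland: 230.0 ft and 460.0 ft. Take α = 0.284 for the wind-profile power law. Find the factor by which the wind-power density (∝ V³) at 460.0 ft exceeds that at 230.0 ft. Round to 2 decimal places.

Speed ratio: V_B/V_A = (z_B/z_A)^α = (460.0/230.0)^0.284 = (2.0000)^0.284 = 1.21757
Power-density ratio: P_B/P_A = (V_B/V_A)³ = (1.21757)³ = 1.80500

1.81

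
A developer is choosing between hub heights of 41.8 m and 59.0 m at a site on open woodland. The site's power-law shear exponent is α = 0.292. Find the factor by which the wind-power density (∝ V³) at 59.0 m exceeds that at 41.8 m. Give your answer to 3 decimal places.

1.352

Speed ratio: V_B/V_A = (z_B/z_A)^α = (59.0/41.8)^0.292 = (1.4115)^0.292 = 1.10587
Power-density ratio: P_B/P_A = (V_B/V_A)³ = (1.10587)³ = 1.35243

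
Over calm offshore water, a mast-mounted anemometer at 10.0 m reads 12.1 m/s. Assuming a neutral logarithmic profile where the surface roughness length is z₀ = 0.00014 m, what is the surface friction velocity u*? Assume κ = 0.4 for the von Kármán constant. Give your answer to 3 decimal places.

u* ≈ 0.433 m/s

Log law: V(z) = (u*/κ) · ln(z/z₀) ⇒ u* = κ · V / ln(z/z₀)
u* = 0.4 × 12.1 / ln(10.0/0.00014) = 0.4 × 12.1 / 11.1765
   = 4.8400 / 11.1765 = 0.4331 m/s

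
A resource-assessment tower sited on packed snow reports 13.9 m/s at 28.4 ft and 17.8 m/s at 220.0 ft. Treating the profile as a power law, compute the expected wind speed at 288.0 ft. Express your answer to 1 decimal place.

18.4 m/s

First find α: α = ln(V₂/V₁)/ln(z₂/z₁) = ln(17.8/13.9)/ln(220.0/28.4) = 0.24731/2.04724 = 0.1208
Extrapolate from 220.0 ft to 288.0 ft: V₃ = 17.8 × (288.0/220.0)^0.1208 = 17.8 × 1.0331 = 18.3887 m/s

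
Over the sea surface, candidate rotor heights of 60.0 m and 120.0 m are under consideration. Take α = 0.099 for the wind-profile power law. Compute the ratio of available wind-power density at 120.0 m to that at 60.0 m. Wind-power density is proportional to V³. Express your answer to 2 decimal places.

Speed ratio: V_B/V_A = (z_B/z_A)^α = (120.0/60.0)^0.099 = (2.0000)^0.099 = 1.07103
Power-density ratio: P_B/P_A = (V_B/V_A)³ = (1.07103)³ = 1.22859

1.23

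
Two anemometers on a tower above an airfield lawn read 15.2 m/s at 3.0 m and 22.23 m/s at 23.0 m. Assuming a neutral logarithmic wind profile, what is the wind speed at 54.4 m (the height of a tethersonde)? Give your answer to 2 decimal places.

25.20 m/s

Log law: V ∝ ln(z/z₀). From the pair, with r = V₁/V₂ = 0.68376,
ln z₀ = (ln z₁ − r·ln z₂)/(1 − r) = (1.0986 − 0.68376×3.1355)/0.31624 = -3.3055 → z₀ = 0.03668 m
V₃ = V₁ · ln(z₃/z₀)/ln(z₁/z₀) = 15.2 × 7.3018/4.4041 = 25.2012 m/s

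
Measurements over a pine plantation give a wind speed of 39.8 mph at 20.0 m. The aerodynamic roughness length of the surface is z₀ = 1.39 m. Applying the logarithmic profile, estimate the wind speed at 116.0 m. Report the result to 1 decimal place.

66.0 mph

Log law: V(z) ∝ ln(z/z₀), so V₂/V₁ = ln(z₂/z₀) / ln(z₁/z₀).
ln(116.0/1.39) = 4.4243, ln(20.0/1.39) = 2.6664
V₂ = 39.8 × 4.4243/2.6664 = 39.8 × 1.6593 = 66.0384 mph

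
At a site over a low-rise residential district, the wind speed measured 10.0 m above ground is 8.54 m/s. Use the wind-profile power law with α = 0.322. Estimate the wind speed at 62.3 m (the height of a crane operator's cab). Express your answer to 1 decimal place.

15.4 m/s

Power-law profile: V₂ = V₁ · (z₂/z₁)^α
V₂ = 8.54 × (62.3/10.0)^0.322 = 8.54 × (6.2300)^0.322
    = 8.54 × 1.8023 = 15.3916 m/s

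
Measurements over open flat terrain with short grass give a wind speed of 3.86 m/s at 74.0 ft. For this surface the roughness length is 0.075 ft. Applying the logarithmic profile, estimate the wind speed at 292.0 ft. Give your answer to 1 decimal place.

4.6 m/s

Log law: V(z) ∝ ln(z/z₀), so V₂/V₁ = ln(z₂/z₀) / ln(z₁/z₀).
ln(292.0/0.075) = 8.2670, ln(74.0/0.075) = 6.8943
V₂ = 3.86 × 8.2670/6.8943 = 3.86 × 1.1991 = 4.6285 m/s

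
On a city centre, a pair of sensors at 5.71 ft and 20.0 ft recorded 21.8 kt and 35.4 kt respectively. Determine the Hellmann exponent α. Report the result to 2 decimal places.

α ≈ 0.39

Power law: V₂/V₁ = (z₂/z₁)^α ⇒ α = ln(V₂/V₁) / ln(z₂/z₁)
α = ln(35.4/21.8) / ln(20.0/5.71) = ln(1.6239) / ln(3.5026)
  = 0.48480 / 1.25351 = 0.38675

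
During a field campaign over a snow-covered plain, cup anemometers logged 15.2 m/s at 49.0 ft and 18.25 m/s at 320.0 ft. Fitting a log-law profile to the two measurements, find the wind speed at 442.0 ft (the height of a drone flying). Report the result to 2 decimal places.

Log law: V ∝ ln(z/z₀). From the pair, with r = V₁/V₂ = 0.83288,
ln z₀ = (ln z₁ − r·ln z₂)/(1 − r) = (3.8918 − 0.83288×5.7683)/0.16712 = -5.4599 → z₀ = 0.004254 ft
V₃ = V₁ · ln(z₃/z₀)/ln(z₁/z₀) = 15.2 × 11.5512/9.3517 = 18.7750 m/s

18.77 m/s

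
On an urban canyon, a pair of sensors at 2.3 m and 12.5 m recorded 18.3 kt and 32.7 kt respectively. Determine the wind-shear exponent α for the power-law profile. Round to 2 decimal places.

Power law: V₂/V₁ = (z₂/z₁)^α ⇒ α = ln(V₂/V₁) / ln(z₂/z₁)
α = ln(32.7/18.3) / ln(12.5/2.3) = ln(1.7869) / ln(5.4348)
  = 0.58047 / 1.69282 = 0.34290

α ≈ 0.34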